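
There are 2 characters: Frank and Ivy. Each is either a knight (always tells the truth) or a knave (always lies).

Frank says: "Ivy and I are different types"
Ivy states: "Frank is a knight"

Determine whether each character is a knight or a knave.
Frank is a knave.
Ivy is a knave.

Verification:
- Frank (knave) says "Ivy and I are different types" - this is FALSE (a lie) because Frank is a knave and Ivy is a knave.
- Ivy (knave) says "Frank is a knight" - this is FALSE (a lie) because Frank is a knave.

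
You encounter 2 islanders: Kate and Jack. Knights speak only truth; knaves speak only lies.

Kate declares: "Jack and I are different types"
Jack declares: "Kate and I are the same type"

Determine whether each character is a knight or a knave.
Kate is a knight.
Jack is a knave.

Verification:
- Kate (knight) says "Jack and I are different types" - this is TRUE because Kate is a knight and Jack is a knave.
- Jack (knave) says "Kate and I are the same type" - this is FALSE (a lie) because Jack is a knave and Kate is a knight.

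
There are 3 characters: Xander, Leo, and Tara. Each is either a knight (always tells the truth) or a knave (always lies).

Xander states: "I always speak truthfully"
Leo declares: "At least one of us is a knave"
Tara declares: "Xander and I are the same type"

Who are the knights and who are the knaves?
Xander is a knight.
Leo is a knight.
Tara is a knave.

Verification:
- Xander (knight) says "I always speak truthfully" - this is TRUE because Xander is a knight.
- Leo (knight) says "At least one of us is a knave" - this is TRUE because Tara is a knave.
- Tara (knave) says "Xander and I are the same type" - this is FALSE (a lie) because Tara is a knave and Xander is a knight.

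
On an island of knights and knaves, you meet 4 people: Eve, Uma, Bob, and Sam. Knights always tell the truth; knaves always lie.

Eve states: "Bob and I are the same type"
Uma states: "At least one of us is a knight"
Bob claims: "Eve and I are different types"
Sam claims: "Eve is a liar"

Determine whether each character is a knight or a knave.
Eve is a knave.
Uma is a knight.
Bob is a knight.
Sam is a knight.

Verification:
- Eve (knave) says "Bob and I are the same type" - this is FALSE (a lie) because Eve is a knave and Bob is a knight.
- Uma (knight) says "At least one of us is a knight" - this is TRUE because Uma, Bob, and Sam are knights.
- Bob (knight) says "Eve and I are different types" - this is TRUE because Bob is a knight and Eve is a knave.
- Sam (knight) says "Eve is a liar" - this is TRUE because Eve is a knave.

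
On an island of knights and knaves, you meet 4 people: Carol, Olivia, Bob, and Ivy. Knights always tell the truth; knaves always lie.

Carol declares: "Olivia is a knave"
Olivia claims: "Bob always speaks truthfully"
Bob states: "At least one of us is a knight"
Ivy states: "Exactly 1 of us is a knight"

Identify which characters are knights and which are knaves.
Carol is a knave.
Olivia is a knight.
Bob is a knight.
Ivy is a knave.

Verification:
- Carol (knave) says "Olivia is a knave" - this is FALSE (a lie) because Olivia is a knight.
- Olivia (knight) says "Bob always speaks truthfully" - this is TRUE because Bob is a knight.
- Bob (knight) says "At least one of us is a knight" - this is TRUE because Olivia and Bob are knights.
- Ivy (knave) says "Exactly 1 of us is a knight" - this is FALSE (a lie) because there are 2 knights.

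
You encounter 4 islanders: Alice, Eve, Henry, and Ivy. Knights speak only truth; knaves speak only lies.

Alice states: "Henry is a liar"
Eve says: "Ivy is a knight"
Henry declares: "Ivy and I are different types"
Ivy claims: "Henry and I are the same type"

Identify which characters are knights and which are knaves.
Alice is a knave.
Eve is a knave.
Henry is a knight.
Ivy is a knave.

Verification:
- Alice (knave) says "Henry is a liar" - this is FALSE (a lie) because Henry is a knight.
- Eve (knave) says "Ivy is a knight" - this is FALSE (a lie) because Ivy is a knave.
- Henry (knight) says "Ivy and I are different types" - this is TRUE because Henry is a knight and Ivy is a knave.
- Ivy (knave) says "Henry and I are the same type" - this is FALSE (a lie) because Ivy is a knave and Henry is a knight.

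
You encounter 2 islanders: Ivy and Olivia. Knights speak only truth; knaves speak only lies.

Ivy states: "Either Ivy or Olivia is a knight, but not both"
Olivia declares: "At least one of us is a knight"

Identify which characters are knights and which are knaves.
Ivy is a knave.
Olivia is a knave.

Verification:
- Ivy (knave) says "Either Ivy or Olivia is a knight, but not both" - this is FALSE (a lie) because Ivy is a knave and Olivia is a knave.
- Olivia (knave) says "At least one of us is a knight" - this is FALSE (a lie) because no one is a knight.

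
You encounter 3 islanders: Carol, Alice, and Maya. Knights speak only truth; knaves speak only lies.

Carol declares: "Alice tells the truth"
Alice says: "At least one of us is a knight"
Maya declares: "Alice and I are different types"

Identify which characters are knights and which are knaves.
Carol is a knave.
Alice is a knave.
Maya is a knave.

Verification:
- Carol (knave) says "Alice tells the truth" - this is FALSE (a lie) because Alice is a knave.
- Alice (knave) says "At least one of us is a knight" - this is FALSE (a lie) because no one is a knight.
- Maya (knave) says "Alice and I are different types" - this is FALSE (a lie) because Maya is a knave and Alice is a knave.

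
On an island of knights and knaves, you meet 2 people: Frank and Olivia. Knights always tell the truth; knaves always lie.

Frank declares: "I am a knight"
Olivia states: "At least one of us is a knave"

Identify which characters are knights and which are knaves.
Frank is a knave.
Olivia is a knight.

Verification:
- Frank (knave) says "I am a knight" - this is FALSE (a lie) because Frank is a knave.
- Olivia (knight) says "At least one of us is a knave" - this is TRUE because Frank is a knave.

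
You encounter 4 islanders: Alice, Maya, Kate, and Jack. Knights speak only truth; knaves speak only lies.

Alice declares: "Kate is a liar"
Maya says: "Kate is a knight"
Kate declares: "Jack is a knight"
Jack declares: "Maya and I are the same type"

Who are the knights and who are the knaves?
Alice is a knave.
Maya is a knight.
Kate is a knight.
Jack is a knight.

Verification:
- Alice (knave) says "Kate is a liar" - this is FALSE (a lie) because Kate is a knight.
- Maya (knight) says "Kate is a knight" - this is TRUE because Kate is a knight.
- Kate (knight) says "Jack is a knight" - this is TRUE because Jack is a knight.
- Jack (knight) says "Maya and I are the same type" - this is TRUE because Jack is a knight and Maya is a knight.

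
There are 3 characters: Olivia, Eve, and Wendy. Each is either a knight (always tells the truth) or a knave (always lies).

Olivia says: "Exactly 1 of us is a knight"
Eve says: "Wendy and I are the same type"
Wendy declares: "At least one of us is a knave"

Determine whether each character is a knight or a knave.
Olivia is a knave.
Eve is a knight.
Wendy is a knight.

Verification:
- Olivia (knave) says "Exactly 1 of us is a knight" - this is FALSE (a lie) because there are 2 knights.
- Eve (knight) says "Wendy and I are the same type" - this is TRUE because Eve is a knight and Wendy is a knight.
- Wendy (knight) says "At least one of us is a knave" - this is TRUE because Olivia is a knave.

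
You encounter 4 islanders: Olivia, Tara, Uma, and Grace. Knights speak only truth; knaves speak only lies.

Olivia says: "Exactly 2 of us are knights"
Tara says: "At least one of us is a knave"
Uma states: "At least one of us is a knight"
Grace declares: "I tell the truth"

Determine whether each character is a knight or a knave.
Olivia is a knave.
Tara is a knight.
Uma is a knight.
Grace is a knight.

Verification:
- Olivia (knave) says "Exactly 2 of us are knights" - this is FALSE (a lie) because there are 3 knights.
- Tara (knight) says "At least one of us is a knave" - this is TRUE because Olivia is a knave.
- Uma (knight) says "At least one of us is a knight" - this is TRUE because Tara, Uma, and Grace are knights.
- Grace (knight) says "I tell the truth" - this is TRUE because Grace is a knight.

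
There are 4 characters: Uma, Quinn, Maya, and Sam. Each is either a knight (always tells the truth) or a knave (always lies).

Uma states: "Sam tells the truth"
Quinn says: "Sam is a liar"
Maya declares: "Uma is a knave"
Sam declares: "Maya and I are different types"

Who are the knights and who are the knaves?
Uma is a knight.
Quinn is a knave.
Maya is a knave.
Sam is a knight.

Verification:
- Uma (knight) says "Sam tells the truth" - this is TRUE because Sam is a knight.
- Quinn (knave) says "Sam is a liar" - this is FALSE (a lie) because Sam is a knight.
- Maya (knave) says "Uma is a knave" - this is FALSE (a lie) because Uma is a knight.
- Sam (knight) says "Maya and I are different types" - this is TRUE because Sam is a knight and Maya is a knave.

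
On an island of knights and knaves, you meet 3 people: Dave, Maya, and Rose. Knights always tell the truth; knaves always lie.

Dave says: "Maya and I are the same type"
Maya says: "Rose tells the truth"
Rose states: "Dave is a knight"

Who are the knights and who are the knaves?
Dave is a knight.
Maya is a knight.
Rose is a knight.

Verification:
- Dave (knight) says "Maya and I are the same type" - this is TRUE because Dave is a knight and Maya is a knight.
- Maya (knight) says "Rose tells the truth" - this is TRUE because Rose is a knight.
- Rose (knight) says "Dave is a knight" - this is TRUE because Dave is a knight.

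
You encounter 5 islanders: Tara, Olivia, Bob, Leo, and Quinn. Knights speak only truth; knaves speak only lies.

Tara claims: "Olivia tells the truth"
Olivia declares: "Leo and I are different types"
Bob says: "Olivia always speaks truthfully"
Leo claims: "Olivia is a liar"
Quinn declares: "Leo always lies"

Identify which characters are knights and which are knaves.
Tara is a knight.
Olivia is a knight.
Bob is a knight.
Leo is a knave.
Quinn is a knight.

Verification:
- Tara (knight) says "Olivia tells the truth" - this is TRUE because Olivia is a knight.
- Olivia (knight) says "Leo and I are different types" - this is TRUE because Olivia is a knight and Leo is a knave.
- Bob (knight) says "Olivia always speaks truthfully" - this is TRUE because Olivia is a knight.
- Leo (knave) says "Olivia is a liar" - this is FALSE (a lie) because Olivia is a knight.
- Quinn (knight) says "Leo always lies" - this is TRUE because Leo is a knave.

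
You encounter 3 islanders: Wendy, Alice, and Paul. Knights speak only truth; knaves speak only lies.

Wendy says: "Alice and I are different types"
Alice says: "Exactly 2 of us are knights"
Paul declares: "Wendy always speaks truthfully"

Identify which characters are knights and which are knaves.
Wendy is a knave.
Alice is a knave.
Paul is a knave.

Verification:
- Wendy (knave) says "Alice and I are different types" - this is FALSE (a lie) because Wendy is a knave and Alice is a knave.
- Alice (knave) says "Exactly 2 of us are knights" - this is FALSE (a lie) because there are 0 knights.
- Paul (knave) says "Wendy always speaks truthfully" - this is FALSE (a lie) because Wendy is a knave.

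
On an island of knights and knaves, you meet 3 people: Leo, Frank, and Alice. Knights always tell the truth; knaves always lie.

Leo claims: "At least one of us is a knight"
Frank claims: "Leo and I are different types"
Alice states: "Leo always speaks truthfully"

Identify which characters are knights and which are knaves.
Leo is a knave.
Frank is a knave.
Alice is a knave.

Verification:
- Leo (knave) says "At least one of us is a knight" - this is FALSE (a lie) because no one is a knight.
- Frank (knave) says "Leo and I are different types" - this is FALSE (a lie) because Frank is a knave and Leo is a knave.
- Alice (knave) says "Leo always speaks truthfully" - this is FALSE (a lie) because Leo is a knave.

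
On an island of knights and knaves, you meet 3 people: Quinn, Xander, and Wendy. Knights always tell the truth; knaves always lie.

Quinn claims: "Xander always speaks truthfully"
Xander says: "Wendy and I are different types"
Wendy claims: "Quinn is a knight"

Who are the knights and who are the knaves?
Quinn is a knave.
Xander is a knave.
Wendy is a knave.

Verification:
- Quinn (knave) says "Xander always speaks truthfully" - this is FALSE (a lie) because Xander is a knave.
- Xander (knave) says "Wendy and I are different types" - this is FALSE (a lie) because Xander is a knave and Wendy is a knave.
- Wendy (knave) says "Quinn is a knight" - this is FALSE (a lie) because Quinn is a knave.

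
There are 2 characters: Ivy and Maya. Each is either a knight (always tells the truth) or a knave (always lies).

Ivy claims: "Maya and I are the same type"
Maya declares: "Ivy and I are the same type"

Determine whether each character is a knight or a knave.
Ivy is a knight.
Maya is a knight.

Verification:
- Ivy (knight) says "Maya and I are the same type" - this is TRUE because Ivy is a knight and Maya is a knight.
- Maya (knight) says "Ivy and I are the same type" - this is TRUE because Maya is a knight and Ivy is a knight.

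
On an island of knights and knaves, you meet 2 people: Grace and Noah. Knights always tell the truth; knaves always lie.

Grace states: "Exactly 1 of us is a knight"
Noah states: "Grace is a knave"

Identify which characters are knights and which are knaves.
Grace is a knight.
Noah is a knave.

Verification:
- Grace (knight) says "Exactly 1 of us is a knight" - this is TRUE because there are 1 knights.
- Noah (knave) says "Grace is a knave" - this is FALSE (a lie) because Grace is a knight.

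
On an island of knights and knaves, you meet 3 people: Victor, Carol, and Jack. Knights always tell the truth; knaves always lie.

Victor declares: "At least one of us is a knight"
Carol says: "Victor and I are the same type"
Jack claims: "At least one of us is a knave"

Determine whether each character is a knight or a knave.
Victor is a knight.
Carol is a knave.
Jack is a knight.

Verification:
- Victor (knight) says "At least one of us is a knight" - this is TRUE because Victor and Jack are knights.
- Carol (knave) says "Victor and I are the same type" - this is FALSE (a lie) because Carol is a knave and Victor is a knight.
- Jack (knight) says "At least one of us is a knave" - this is TRUE because Carol is a knave.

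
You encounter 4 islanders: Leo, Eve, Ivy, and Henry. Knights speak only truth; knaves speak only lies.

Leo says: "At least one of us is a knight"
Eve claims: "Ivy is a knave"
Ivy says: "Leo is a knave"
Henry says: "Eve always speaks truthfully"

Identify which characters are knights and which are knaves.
Leo is a knight.
Eve is a knight.
Ivy is a knave.
Henry is a knight.

Verification:
- Leo (knight) says "At least one of us is a knight" - this is TRUE because Leo, Eve, and Henry are knights.
- Eve (knight) says "Ivy is a knave" - this is TRUE because Ivy is a knave.
- Ivy (knave) says "Leo is a knave" - this is FALSE (a lie) because Leo is a knight.
- Henry (knight) says "Eve always speaks truthfully" - this is TRUE because Eve is a knight.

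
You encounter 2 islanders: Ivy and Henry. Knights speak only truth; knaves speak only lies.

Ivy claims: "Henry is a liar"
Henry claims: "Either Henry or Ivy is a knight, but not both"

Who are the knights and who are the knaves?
Ivy is a knave.
Henry is a knight.

Verification:
- Ivy (knave) says "Henry is a liar" - this is FALSE (a lie) because Henry is a knight.
- Henry (knight) says "Either Henry or Ivy is a knight, but not both" - this is TRUE because Henry is a knight and Ivy is a knave.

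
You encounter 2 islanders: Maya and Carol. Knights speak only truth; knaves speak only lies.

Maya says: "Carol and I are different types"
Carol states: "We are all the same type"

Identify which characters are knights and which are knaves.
Maya is a knight.
Carol is a knave.

Verification:
- Maya (knight) says "Carol and I are different types" - this is TRUE because Maya is a knight and Carol is a knave.
- Carol (knave) says "We are all the same type" - this is FALSE (a lie) because Maya is a knight and Carol is a knave.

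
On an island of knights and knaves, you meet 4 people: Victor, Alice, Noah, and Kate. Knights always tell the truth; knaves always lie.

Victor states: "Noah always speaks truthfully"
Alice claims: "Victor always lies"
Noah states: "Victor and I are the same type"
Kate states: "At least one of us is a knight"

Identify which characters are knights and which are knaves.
Victor is a knight.
Alice is a knave.
Noah is a knight.
Kate is a knight.

Verification:
- Victor (knight) says "Noah always speaks truthfully" - this is TRUE because Noah is a knight.
- Alice (knave) says "Victor always lies" - this is FALSE (a lie) because Victor is a knight.
- Noah (knight) says "Victor and I are the same type" - this is TRUE because Noah is a knight and Victor is a knight.
- Kate (knight) says "At least one of us is a knight" - this is TRUE because Victor, Noah, and Kate are knights.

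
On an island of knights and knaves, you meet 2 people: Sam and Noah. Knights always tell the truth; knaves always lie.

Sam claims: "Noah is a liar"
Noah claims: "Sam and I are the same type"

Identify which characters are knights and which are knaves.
Sam is a knight.
Noah is a knave.

Verification:
- Sam (knight) says "Noah is a liar" - this is TRUE because Noah is a knave.
- Noah (knave) says "Sam and I are the same type" - this is FALSE (a lie) because Noah is a knave and Sam is a knight.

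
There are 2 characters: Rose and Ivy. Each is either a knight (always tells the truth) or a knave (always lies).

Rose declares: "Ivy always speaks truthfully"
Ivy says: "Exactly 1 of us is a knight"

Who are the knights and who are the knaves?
Rose is a knave.
Ivy is a knave.

Verification:
- Rose (knave) says "Ivy always speaks truthfully" - this is FALSE (a lie) because Ivy is a knave.
- Ivy (knave) says "Exactly 1 of us is a knight" - this is FALSE (a lie) because there are 0 knights.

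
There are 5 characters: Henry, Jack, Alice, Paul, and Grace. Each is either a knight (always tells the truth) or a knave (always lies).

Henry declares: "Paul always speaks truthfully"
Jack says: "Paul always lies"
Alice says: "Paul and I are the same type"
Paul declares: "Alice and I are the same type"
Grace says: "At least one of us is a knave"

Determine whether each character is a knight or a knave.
Henry is a knight.
Jack is a knave.
Alice is a knight.
Paul is a knight.
Grace is a knight.

Verification:
- Henry (knight) says "Paul always speaks truthfully" - this is TRUE because Paul is a knight.
- Jack (knave) says "Paul always lies" - this is FALSE (a lie) because Paul is a knight.
- Alice (knight) says "Paul and I are the same type" - this is TRUE because Alice is a knight and Paul is a knight.
- Paul (knight) says "Alice and I are the same type" - this is TRUE because Paul is a knight and Alice is a knight.
- Grace (knight) says "At least one of us is a knave" - this is TRUE because Jack is a knave.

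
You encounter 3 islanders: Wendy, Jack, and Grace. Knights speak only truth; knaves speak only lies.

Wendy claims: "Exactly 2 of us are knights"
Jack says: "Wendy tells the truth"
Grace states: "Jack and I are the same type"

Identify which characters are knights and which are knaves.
Wendy is a knight.
Jack is a knight.
Grace is a knave.

Verification:
- Wendy (knight) says "Exactly 2 of us are knights" - this is TRUE because there are 2 knights.
- Jack (knight) says "Wendy tells the truth" - this is TRUE because Wendy is a knight.
- Grace (knave) says "Jack and I are the same type" - this is FALSE (a lie) because Grace is a knave and Jack is a knight.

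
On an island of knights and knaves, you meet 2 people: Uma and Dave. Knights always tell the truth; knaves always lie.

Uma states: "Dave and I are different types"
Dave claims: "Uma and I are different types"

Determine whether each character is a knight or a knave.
Uma is a knave.
Dave is a knave.

Verification:
- Uma (knave) says "Dave and I are different types" - this is FALSE (a lie) because Uma is a knave and Dave is a knave.
- Dave (knave) says "Uma and I are different types" - this is FALSE (a lie) because Dave is a knave and Uma is a knave.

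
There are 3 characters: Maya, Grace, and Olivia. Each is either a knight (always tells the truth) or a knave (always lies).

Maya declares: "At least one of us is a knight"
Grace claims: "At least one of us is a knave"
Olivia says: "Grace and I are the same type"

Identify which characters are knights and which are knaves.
Maya is a knight.
Grace is a knight.
Olivia is a knave.

Verification:
- Maya (knight) says "At least one of us is a knight" - this is TRUE because Maya and Grace are knights.
- Grace (knight) says "At least one of us is a knave" - this is TRUE because Olivia is a knave.
- Olivia (knave) says "Grace and I are the same type" - this is FALSE (a lie) because Olivia is a knave and Grace is a knight.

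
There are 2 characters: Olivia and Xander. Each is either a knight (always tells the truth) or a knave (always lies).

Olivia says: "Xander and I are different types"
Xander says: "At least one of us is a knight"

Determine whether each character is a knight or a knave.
Olivia is a knave.
Xander is a knave.

Verification:
- Olivia (knave) says "Xander and I are different types" - this is FALSE (a lie) because Olivia is a knave and Xander is a knave.
- Xander (knave) says "At least one of us is a knight" - this is FALSE (a lie) because no one is a knight.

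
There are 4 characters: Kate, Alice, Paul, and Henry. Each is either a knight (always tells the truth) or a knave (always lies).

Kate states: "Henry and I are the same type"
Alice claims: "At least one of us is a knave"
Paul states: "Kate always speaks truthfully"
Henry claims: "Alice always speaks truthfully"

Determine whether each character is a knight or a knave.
Kate is a knave.
Alice is a knight.
Paul is a knave.
Henry is a knight.

Verification:
- Kate (knave) says "Henry and I are the same type" - this is FALSE (a lie) because Kate is a knave and Henry is a knight.
- Alice (knight) says "At least one of us is a knave" - this is TRUE because Kate and Paul are knaves.
- Paul (knave) says "Kate always speaks truthfully" - this is FALSE (a lie) because Kate is a knave.
- Henry (knight) says "Alice always speaks truthfully" - this is TRUE because Alice is a knight.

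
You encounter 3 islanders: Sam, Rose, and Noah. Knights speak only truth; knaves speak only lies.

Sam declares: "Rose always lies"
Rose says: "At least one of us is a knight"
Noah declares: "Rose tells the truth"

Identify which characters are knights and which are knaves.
Sam is a knave.
Rose is a knight.
Noah is a knight.

Verification:
- Sam (knave) says "Rose always lies" - this is FALSE (a lie) because Rose is a knight.
- Rose (knight) says "At least one of us is a knight" - this is TRUE because Rose and Noah are knights.
- Noah (knight) says "Rose tells the truth" - this is TRUE because Rose is a knight.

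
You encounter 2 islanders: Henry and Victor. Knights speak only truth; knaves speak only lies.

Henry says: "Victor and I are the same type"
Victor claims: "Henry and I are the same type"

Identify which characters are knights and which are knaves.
Henry is a knight.
Victor is a knight.

Verification:
- Henry (knight) says "Victor and I are the same type" - this is TRUE because Henry is a knight and Victor is a knight.
- Victor (knight) says "Henry and I are the same type" - this is TRUE because Victor is a knight and Henry is a knight.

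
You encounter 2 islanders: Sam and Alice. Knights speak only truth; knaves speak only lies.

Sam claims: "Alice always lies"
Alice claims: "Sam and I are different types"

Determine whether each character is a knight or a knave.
Sam is a knave.
Alice is a knight.

Verification:
- Sam (knave) says "Alice always lies" - this is FALSE (a lie) because Alice is a knight.
- Alice (knight) says "Sam and I are different types" - this is TRUE because Alice is a knight and Sam is a knave.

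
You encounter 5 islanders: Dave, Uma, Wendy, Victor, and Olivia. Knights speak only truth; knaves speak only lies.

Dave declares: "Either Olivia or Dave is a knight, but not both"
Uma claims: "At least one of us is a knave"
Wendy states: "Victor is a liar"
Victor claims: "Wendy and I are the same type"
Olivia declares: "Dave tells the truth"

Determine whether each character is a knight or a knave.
Dave is a knave.
Uma is a knight.
Wendy is a knight.
Victor is a knave.
Olivia is a knave.

Verification:
- Dave (knave) says "Either Olivia or Dave is a knight, but not both" - this is FALSE (a lie) because Olivia is a knave and Dave is a knave.
- Uma (knight) says "At least one of us is a knave" - this is TRUE because Dave, Victor, and Olivia are knaves.
- Wendy (knight) says "Victor is a liar" - this is TRUE because Victor is a knave.
- Victor (knave) says "Wendy and I are the same type" - this is FALSE (a lie) because Victor is a knave and Wendy is a knight.
- Olivia (knave) says "Dave tells the truth" - this is FALSE (a lie) because Dave is a knave.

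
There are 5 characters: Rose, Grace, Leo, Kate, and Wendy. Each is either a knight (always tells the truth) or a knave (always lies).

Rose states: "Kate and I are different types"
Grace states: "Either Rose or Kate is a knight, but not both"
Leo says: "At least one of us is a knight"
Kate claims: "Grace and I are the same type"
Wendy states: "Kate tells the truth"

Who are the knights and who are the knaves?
Rose is a knight.
Grace is a knight.
Leo is a knight.
Kate is a knave.
Wendy is a knave.

Verification:
- Rose (knight) says "Kate and I are different types" - this is TRUE because Rose is a knight and Kate is a knave.
- Grace (knight) says "Either Rose or Kate is a knight, but not both" - this is TRUE because Rose is a knight and Kate is a knave.
- Leo (knight) says "At least one of us is a knight" - this is TRUE because Rose, Grace, and Leo are knights.
- Kate (knave) says "Grace and I are the same type" - this is FALSE (a lie) because Kate is a knave and Grace is a knight.
- Wendy (knave) says "Kate tells the truth" - this is FALSE (a lie) because Kate is a knave.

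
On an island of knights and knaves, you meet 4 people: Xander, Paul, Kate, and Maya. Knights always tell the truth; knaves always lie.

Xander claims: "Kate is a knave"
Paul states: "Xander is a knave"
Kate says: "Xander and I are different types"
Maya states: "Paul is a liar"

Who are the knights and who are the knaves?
Xander is a knave.
Paul is a knight.
Kate is a knight.
Maya is a knave.

Verification:
- Xander (knave) says "Kate is a knave" - this is FALSE (a lie) because Kate is a knight.
- Paul (knight) says "Xander is a knave" - this is TRUE because Xander is a knave.
- Kate (knight) says "Xander and I are different types" - this is TRUE because Kate is a knight and Xander is a knave.
- Maya (knave) says "Paul is a liar" - this is FALSE (a lie) because Paul is a knight.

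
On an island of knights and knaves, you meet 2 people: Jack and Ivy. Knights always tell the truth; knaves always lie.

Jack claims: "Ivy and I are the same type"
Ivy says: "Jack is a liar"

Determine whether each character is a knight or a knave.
Jack is a knave.
Ivy is a knight.

Verification:
- Jack (knave) says "Ivy and I are the same type" - this is FALSE (a lie) because Jack is a knave and Ivy is a knight.
- Ivy (knight) says "Jack is a liar" - this is TRUE because Jack is a knave.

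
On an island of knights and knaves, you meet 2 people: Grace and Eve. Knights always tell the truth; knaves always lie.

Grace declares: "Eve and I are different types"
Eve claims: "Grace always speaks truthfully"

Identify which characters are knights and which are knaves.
Grace is a knave.
Eve is a knave.

Verification:
- Grace (knave) says "Eve and I are different types" - this is FALSE (a lie) because Grace is a knave and Eve is a knave.
- Eve (knave) says "Grace always speaks truthfully" - this is FALSE (a lie) because Grace is a knave.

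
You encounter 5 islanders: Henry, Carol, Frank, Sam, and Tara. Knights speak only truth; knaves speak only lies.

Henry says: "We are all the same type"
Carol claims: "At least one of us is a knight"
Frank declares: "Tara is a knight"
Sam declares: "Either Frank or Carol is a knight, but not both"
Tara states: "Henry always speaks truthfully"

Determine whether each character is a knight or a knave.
Henry is a knave.
Carol is a knight.
Frank is a knave.
Sam is a knight.
Tara is a knave.

Verification:
- Henry (knave) says "We are all the same type" - this is FALSE (a lie) because Carol and Sam are knights and Henry, Frank, and Tara are knaves.
- Carol (knight) says "At least one of us is a knight" - this is TRUE because Carol and Sam are knights.
- Frank (knave) says "Tara is a knight" - this is FALSE (a lie) because Tara is a knave.
- Sam (knight) says "Either Frank or Carol is a knight, but not both" - this is TRUE because Frank is a knave and Carol is a knight.
- Tara (knave) says "Henry always speaks truthfully" - this is FALSE (a lie) because Henry is a knave.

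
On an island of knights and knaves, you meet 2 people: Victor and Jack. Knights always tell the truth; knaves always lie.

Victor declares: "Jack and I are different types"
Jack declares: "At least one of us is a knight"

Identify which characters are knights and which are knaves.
Victor is a knave.
Jack is a knave.

Verification:
- Victor (knave) says "Jack and I are different types" - this is FALSE (a lie) because Victor is a knave and Jack is a knave.
- Jack (knave) says "At least one of us is a knight" - this is FALSE (a lie) because no one is a knight.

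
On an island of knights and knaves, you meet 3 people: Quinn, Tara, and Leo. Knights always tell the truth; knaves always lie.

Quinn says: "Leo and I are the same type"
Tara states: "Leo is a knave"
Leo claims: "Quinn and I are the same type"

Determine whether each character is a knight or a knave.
Quinn is a knight.
Tara is a knave.
Leo is a knight.

Verification:
- Quinn (knight) says "Leo and I are the same type" - this is TRUE because Quinn is a knight and Leo is a knight.
- Tara (knave) says "Leo is a knave" - this is FALSE (a lie) because Leo is a knight.
- Leo (knight) says "Quinn and I are the same type" - this is TRUE because Leo is a knight and Quinn is a knight.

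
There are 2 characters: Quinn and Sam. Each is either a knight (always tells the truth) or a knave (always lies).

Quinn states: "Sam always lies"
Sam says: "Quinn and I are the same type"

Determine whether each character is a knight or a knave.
Quinn is a knight.
Sam is a knave.

Verification:
- Quinn (knight) says "Sam always lies" - this is TRUE because Sam is a knave.
- Sam (knave) says "Quinn and I are the same type" - this is FALSE (a lie) because Sam is a knave and Quinn is a knight.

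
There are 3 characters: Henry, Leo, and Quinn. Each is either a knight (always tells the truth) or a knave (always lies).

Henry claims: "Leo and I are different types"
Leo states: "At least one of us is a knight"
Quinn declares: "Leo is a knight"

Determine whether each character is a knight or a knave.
Henry is a knave.
Leo is a knave.
Quinn is a knave.

Verification:
- Henry (knave) says "Leo and I are different types" - this is FALSE (a lie) because Henry is a knave and Leo is a knave.
- Leo (knave) says "At least one of us is a knight" - this is FALSE (a lie) because no one is a knight.
- Quinn (knave) says "Leo is a knight" - this is FALSE (a lie) because Leo is a knave.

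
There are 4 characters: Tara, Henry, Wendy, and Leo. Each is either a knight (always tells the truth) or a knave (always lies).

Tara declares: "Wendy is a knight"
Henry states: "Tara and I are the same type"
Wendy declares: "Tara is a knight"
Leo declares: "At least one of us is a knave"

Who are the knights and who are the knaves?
Tara is a knight.
Henry is a knave.
Wendy is a knight.
Leo is a knight.

Verification:
- Tara (knight) says "Wendy is a knight" - this is TRUE because Wendy is a knight.
- Henry (knave) says "Tara and I are the same type" - this is FALSE (a lie) because Henry is a knave and Tara is a knight.
- Wendy (knight) says "Tara is a knight" - this is TRUE because Tara is a knight.
- Leo (knight) says "At least one of us is a knave" - this is TRUE because Henry is a knave.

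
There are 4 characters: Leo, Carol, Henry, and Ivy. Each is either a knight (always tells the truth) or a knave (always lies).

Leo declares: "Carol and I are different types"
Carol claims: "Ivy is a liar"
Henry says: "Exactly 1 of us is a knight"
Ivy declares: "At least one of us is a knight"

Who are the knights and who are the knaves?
Leo is a knight.
Carol is a knave.
Henry is a knave.
Ivy is a knight.

Verification:
- Leo (knight) says "Carol and I are different types" - this is TRUE because Leo is a knight and Carol is a knave.
- Carol (knave) says "Ivy is a liar" - this is FALSE (a lie) because Ivy is a knight.
- Henry (knave) says "Exactly 1 of us is a knight" - this is FALSE (a lie) because there are 2 knights.
- Ivy (knight) says "At least one of us is a knight" - this is TRUE because Leo and Ivy are knights.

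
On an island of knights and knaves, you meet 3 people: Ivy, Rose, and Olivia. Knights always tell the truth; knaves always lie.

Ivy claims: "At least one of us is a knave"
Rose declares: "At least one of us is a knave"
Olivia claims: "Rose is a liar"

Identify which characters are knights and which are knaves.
Ivy is a knight.
Rose is a knight.
Olivia is a knave.

Verification:
- Ivy (knight) says "At least one of us is a knave" - this is TRUE because Olivia is a knave.
- Rose (knight) says "At least one of us is a knave" - this is TRUE because Olivia is a knave.
- Olivia (knave) says "Rose is a liar" - this is FALSE (a lie) because Rose is a knight.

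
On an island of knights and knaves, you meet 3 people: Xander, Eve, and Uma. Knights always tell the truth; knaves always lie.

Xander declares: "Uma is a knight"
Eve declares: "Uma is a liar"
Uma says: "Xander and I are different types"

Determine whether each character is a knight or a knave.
Xander is a knave.
Eve is a knight.
Uma is a knave.

Verification:
- Xander (knave) says "Uma is a knight" - this is FALSE (a lie) because Uma is a knave.
- Eve (knight) says "Uma is a liar" - this is TRUE because Uma is a knave.
- Uma (knave) says "Xander and I are different types" - this is FALSE (a lie) because Uma is a knave and Xander is a knave.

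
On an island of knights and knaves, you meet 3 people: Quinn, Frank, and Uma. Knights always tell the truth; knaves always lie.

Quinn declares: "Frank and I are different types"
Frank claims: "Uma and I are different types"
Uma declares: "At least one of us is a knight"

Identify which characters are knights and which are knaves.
Quinn is a knave.
Frank is a knave.
Uma is a knave.

Verification:
- Quinn (knave) says "Frank and I are different types" - this is FALSE (a lie) because Quinn is a knave and Frank is a knave.
- Frank (knave) says "Uma and I are different types" - this is FALSE (a lie) because Frank is a knave and Uma is a knave.
- Uma (knave) says "At least one of us is a knight" - this is FALSE (a lie) because no one is a knight.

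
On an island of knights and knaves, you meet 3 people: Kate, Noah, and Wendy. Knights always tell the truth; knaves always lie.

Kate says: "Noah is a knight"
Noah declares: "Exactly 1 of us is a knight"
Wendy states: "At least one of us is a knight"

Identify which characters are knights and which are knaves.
Kate is a knave.
Noah is a knave.
Wendy is a knave.

Verification:
- Kate (knave) says "Noah is a knight" - this is FALSE (a lie) because Noah is a knave.
- Noah (knave) says "Exactly 1 of us is a knight" - this is FALSE (a lie) because there are 0 knights.
- Wendy (knave) says "At least one of us is a knight" - this is FALSE (a lie) because no one is a knight.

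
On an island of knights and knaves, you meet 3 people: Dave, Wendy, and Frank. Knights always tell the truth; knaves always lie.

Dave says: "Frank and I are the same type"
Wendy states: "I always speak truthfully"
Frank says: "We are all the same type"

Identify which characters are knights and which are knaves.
Dave is a knight.
Wendy is a knight.
Frank is a knight.

Verification:
- Dave (knight) says "Frank and I are the same type" - this is TRUE because Dave is a knight and Frank is a knight.
- Wendy (knight) says "I always speak truthfully" - this is TRUE because Wendy is a knight.
- Frank (knight) says "We are all the same type" - this is TRUE because Dave, Wendy, and Frank are knights.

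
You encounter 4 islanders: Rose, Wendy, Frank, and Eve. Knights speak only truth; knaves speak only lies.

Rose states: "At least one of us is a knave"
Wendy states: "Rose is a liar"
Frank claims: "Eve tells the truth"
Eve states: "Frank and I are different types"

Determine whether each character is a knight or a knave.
Rose is a knight.
Wendy is a knave.
Frank is a knave.
Eve is a knave.

Verification:
- Rose (knight) says "At least one of us is a knave" - this is TRUE because Wendy, Frank, and Eve are knaves.
- Wendy (knave) says "Rose is a liar" - this is FALSE (a lie) because Rose is a knight.
- Frank (knave) says "Eve tells the truth" - this is FALSE (a lie) because Eve is a knave.
- Eve (knave) says "Frank and I are different types" - this is FALSE (a lie) because Eve is a knave and Frank is a knave.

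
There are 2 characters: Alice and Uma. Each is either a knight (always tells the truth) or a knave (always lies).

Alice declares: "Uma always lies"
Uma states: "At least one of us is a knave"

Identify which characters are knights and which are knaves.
Alice is a knave.
Uma is a knight.

Verification:
- Alice (knave) says "Uma always lies" - this is FALSE (a lie) because Uma is a knight.
- Uma (knight) says "At least one of us is a knave" - this is TRUE because Alice is a knave.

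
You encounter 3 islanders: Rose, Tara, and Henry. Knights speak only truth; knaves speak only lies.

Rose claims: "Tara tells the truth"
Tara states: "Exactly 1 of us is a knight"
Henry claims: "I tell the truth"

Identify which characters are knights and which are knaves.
Rose is a knave.
Tara is a knave.
Henry is a knave.

Verification:
- Rose (knave) says "Tara tells the truth" - this is FALSE (a lie) because Tara is a knave.
- Tara (knave) says "Exactly 1 of us is a knight" - this is FALSE (a lie) because there are 0 knights.
- Henry (knave) says "I tell the truth" - this is FALSE (a lie) because Henry is a knave.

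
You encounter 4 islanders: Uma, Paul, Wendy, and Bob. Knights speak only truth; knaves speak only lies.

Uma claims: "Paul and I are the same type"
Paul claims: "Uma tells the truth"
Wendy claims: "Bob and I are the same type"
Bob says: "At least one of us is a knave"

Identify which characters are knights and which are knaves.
Uma is a knight.
Paul is a knight.
Wendy is a knave.
Bob is a knight.

Verification:
- Uma (knight) says "Paul and I are the same type" - this is TRUE because Uma is a knight and Paul is a knight.
- Paul (knight) says "Uma tells the truth" - this is TRUE because Uma is a knight.
- Wendy (knave) says "Bob and I are the same type" - this is FALSE (a lie) because Wendy is a knave and Bob is a knight.
- Bob (knight) says "At least one of us is a knave" - this is TRUE because Wendy is a knave.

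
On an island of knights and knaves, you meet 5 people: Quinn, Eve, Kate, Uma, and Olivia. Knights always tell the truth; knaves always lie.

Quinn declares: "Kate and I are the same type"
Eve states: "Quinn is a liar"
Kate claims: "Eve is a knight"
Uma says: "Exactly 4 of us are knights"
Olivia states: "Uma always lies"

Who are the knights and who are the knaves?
Quinn is a knave.
Eve is a knight.
Kate is a knight.
Uma is a knave.
Olivia is a knight.

Verification:
- Quinn (knave) says "Kate and I are the same type" - this is FALSE (a lie) because Quinn is a knave and Kate is a knight.
- Eve (knight) says "Quinn is a liar" - this is TRUE because Quinn is a knave.
- Kate (knight) says "Eve is a knight" - this is TRUE because Eve is a knight.
- Uma (knave) says "Exactly 4 of us are knights" - this is FALSE (a lie) because there are 3 knights.
- Olivia (knight) says "Uma always lies" - this is TRUE because Uma is a knave.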